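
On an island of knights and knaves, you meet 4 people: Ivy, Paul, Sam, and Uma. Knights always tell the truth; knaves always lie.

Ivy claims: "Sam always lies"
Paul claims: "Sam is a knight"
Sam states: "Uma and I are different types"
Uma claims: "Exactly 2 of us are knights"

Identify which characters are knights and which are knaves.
Ivy is a knight.
Paul is a knave.
Sam is a knave.
Uma is a knave.

Verification:
- Ivy (knight) says "Sam always lies" - this is TRUE because Sam is a knave.
- Paul (knave) says "Sam is a knight" - this is FALSE (a lie) because Sam is a knave.
- Sam (knave) says "Uma and I are different types" - this is FALSE (a lie) because Sam is a knave and Uma is a knave.
- Uma (knave) says "Exactly 2 of us are knights" - this is FALSE (a lie) because there are 1 knights.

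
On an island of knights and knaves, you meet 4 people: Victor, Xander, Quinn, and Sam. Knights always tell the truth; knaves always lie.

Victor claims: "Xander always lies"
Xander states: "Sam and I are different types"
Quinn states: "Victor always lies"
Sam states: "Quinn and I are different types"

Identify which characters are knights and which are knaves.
Victor is a knight.
Xander is a knave.
Quinn is a knave.
Sam is a knave.

Verification:
- Victor (knight) says "Xander always lies" - this is TRUE because Xander is a knave.
- Xander (knave) says "Sam and I are different types" - this is FALSE (a lie) because Xander is a knave and Sam is a knave.
- Quinn (knave) says "Victor always lies" - this is FALSE (a lie) because Victor is a knight.
- Sam (knave) says "Quinn and I are different types" - this is FALSE (a lie) because Sam is a knave and Quinn is a knave.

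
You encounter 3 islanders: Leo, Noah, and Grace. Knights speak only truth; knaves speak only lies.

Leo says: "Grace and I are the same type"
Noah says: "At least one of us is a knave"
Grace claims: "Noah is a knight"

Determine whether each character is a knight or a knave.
Leo is a knave.
Noah is a knight.
Grace is a knight.

Verification:
- Leo (knave) says "Grace and I are the same type" - this is FALSE (a lie) because Leo is a knave and Grace is a knight.
- Noah (knight) says "At least one of us is a knave" - this is TRUE because Leo is a knave.
- Grace (knight) says "Noah is a knight" - this is TRUE because Noah is a knight.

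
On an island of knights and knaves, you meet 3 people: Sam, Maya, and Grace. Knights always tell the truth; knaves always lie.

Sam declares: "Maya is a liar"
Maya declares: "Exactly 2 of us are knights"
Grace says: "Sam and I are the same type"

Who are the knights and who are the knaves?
Sam is a knight.
Maya is a knave.
Grace is a knave.

Verification:
- Sam (knight) says "Maya is a liar" - this is TRUE because Maya is a knave.
- Maya (knave) says "Exactly 2 of us are knights" - this is FALSE (a lie) because there are 1 knights.
- Grace (knave) says "Sam and I are the same type" - this is FALSE (a lie) because Grace is a knave and Sam is a knight.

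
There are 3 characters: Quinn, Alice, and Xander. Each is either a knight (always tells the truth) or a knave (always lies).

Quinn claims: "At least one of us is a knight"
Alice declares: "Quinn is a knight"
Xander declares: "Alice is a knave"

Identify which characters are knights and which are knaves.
Quinn is a knight.
Alice is a knight.
Xander is a knave.

Verification:
- Quinn (knight) says "At least one of us is a knight" - this is TRUE because Quinn and Alice are knights.
- Alice (knight) says "Quinn is a knight" - this is TRUE because Quinn is a knight.
- Xander (knave) says "Alice is a knave" - this is FALSE (a lie) because Alice is a knight.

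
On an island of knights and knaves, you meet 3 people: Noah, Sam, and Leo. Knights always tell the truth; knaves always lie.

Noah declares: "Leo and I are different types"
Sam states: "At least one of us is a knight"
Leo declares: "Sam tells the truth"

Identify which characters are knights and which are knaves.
Noah is a knave.
Sam is a knave.
Leo is a knave.

Verification:
- Noah (knave) says "Leo and I are different types" - this is FALSE (a lie) because Noah is a knave and Leo is a knave.
- Sam (knave) says "At least one of us is a knight" - this is FALSE (a lie) because no one is a knight.
- Leo (knave) says "Sam tells the truth" - this is FALSE (a lie) because Sam is a knave.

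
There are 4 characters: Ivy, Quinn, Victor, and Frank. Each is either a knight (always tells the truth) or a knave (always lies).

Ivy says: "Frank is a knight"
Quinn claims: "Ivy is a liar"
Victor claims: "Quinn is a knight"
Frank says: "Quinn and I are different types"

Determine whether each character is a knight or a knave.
Ivy is a knight.
Quinn is a knave.
Victor is a knave.
Frank is a knight.

Verification:
- Ivy (knight) says "Frank is a knight" - this is TRUE because Frank is a knight.
- Quinn (knave) says "Ivy is a liar" - this is FALSE (a lie) because Ivy is a knight.
- Victor (knave) says "Quinn is a knight" - this is FALSE (a lie) because Quinn is a knave.
- Frank (knight) says "Quinn and I are different types" - this is TRUE because Frank is a knight and Quinn is a knave.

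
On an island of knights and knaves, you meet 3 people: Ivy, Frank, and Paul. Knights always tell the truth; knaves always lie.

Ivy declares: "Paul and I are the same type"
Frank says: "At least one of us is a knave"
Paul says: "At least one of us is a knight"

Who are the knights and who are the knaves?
Ivy is a knave.
Frank is a knight.
Paul is a knight.

Verification:
- Ivy (knave) says "Paul and I are the same type" - this is FALSE (a lie) because Ivy is a knave and Paul is a knight.
- Frank (knight) says "At least one of us is a knave" - this is TRUE because Ivy is a knave.
- Paul (knight) says "At least one of us is a knight" - this is TRUE because Frank and Paul are knights.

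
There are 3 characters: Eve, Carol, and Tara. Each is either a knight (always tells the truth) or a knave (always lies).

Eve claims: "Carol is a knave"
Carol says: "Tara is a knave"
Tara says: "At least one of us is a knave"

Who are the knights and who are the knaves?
Eve is a knight.
Carol is a knave.
Tara is a knight.

Verification:
- Eve (knight) says "Carol is a knave" - this is TRUE because Carol is a knave.
- Carol (knave) says "Tara is a knave" - this is FALSE (a lie) because Tara is a knight.
- Tara (knight) says "At least one of us is a knave" - this is TRUE because Carol is a knave.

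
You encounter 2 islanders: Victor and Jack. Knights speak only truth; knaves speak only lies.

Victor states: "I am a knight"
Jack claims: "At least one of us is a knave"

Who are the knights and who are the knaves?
Victor is a knave.
Jack is a knight.

Verification:
- Victor (knave) says "I am a knight" - this is FALSE (a lie) because Victor is a knave.
- Jack (knight) says "At least one of us is a knave" - this is TRUE because Victor is a knave.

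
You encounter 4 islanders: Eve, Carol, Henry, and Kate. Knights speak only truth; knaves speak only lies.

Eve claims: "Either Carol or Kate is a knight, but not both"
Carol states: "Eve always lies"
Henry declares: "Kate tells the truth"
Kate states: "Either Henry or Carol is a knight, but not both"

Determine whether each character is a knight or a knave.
Eve is a knight.
Carol is a knave.
Henry is a knight.
Kate is a knight.

Verification:
- Eve (knight) says "Either Carol or Kate is a knight, but not both" - this is TRUE because Carol is a knave and Kate is a knight.
- Carol (knave) says "Eve always lies" - this is FALSE (a lie) because Eve is a knight.
- Henry (knight) says "Kate tells the truth" - this is TRUE because Kate is a knight.
- Kate (knight) says "Either Henry or Carol is a knight, but not both" - this is TRUE because Henry is a knight and Carol is a knave.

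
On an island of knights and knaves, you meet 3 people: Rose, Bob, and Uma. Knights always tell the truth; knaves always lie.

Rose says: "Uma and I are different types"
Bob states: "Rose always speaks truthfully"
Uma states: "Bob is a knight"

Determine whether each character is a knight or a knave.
Rose is a knave.
Bob is a knave.
Uma is a knave.

Verification:
- Rose (knave) says "Uma and I are different types" - this is FALSE (a lie) because Rose is a knave and Uma is a knave.
- Bob (knave) says "Rose always speaks truthfully" - this is FALSE (a lie) because Rose is a knave.
- Uma (knave) says "Bob is a knight" - this is FALSE (a lie) because Bob is a knave.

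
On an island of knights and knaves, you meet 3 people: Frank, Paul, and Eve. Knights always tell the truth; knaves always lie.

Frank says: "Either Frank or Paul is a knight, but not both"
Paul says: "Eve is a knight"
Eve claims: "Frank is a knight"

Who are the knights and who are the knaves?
Frank is a knave.
Paul is a knave.
Eve is a knave.

Verification:
- Frank (knave) says "Either Frank or Paul is a knight, but not both" - this is FALSE (a lie) because Frank is a knave and Paul is a knave.
- Paul (knave) says "Eve is a knight" - this is FALSE (a lie) because Eve is a knave.
- Eve (knave) says "Frank is a knight" - this is FALSE (a lie) because Frank is a knave.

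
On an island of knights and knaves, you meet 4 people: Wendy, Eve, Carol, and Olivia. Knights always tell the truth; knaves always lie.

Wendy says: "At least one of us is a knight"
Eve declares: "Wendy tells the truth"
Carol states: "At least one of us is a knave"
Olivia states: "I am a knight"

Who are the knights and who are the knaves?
Wendy is a knight.
Eve is a knight.
Carol is a knight.
Olivia is a knave.

Verification:
- Wendy (knight) says "At least one of us is a knight" - this is TRUE because Wendy, Eve, and Carol are knights.
- Eve (knight) says "Wendy tells the truth" - this is TRUE because Wendy is a knight.
- Carol (knight) says "At least one of us is a knave" - this is TRUE because Olivia is a knave.
- Olivia (knave) says "I am a knight" - this is FALSE (a lie) because Olivia is a knave.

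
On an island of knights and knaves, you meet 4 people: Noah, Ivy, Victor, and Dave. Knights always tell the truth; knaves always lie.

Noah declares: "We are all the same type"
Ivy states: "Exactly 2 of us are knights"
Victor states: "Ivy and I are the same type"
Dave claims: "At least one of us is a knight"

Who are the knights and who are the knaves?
Noah is a knave.
Ivy is a knight.
Victor is a knave.
Dave is a knight.

Verification:
- Noah (knave) says "We are all the same type" - this is FALSE (a lie) because Ivy and Dave are knights and Noah and Victor are knaves.
- Ivy (knight) says "Exactly 2 of us are knights" - this is TRUE because there are 2 knights.
- Victor (knave) says "Ivy and I are the same type" - this is FALSE (a lie) because Victor is a knave and Ivy is a knight.
- Dave (knight) says "At least one of us is a knight" - this is TRUE because Ivy and Dave are knights.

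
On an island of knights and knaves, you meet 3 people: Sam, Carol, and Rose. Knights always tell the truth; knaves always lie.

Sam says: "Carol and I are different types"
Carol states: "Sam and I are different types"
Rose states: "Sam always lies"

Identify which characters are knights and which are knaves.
Sam is a knave.
Carol is a knave.
Rose is a knight.

Verification:
- Sam (knave) says "Carol and I are different types" - this is FALSE (a lie) because Sam is a knave and Carol is a knave.
- Carol (knave) says "Sam and I are different types" - this is FALSE (a lie) because Carol is a knave and Sam is a knave.
- Rose (knight) says "Sam always lies" - this is TRUE because Sam is a knave.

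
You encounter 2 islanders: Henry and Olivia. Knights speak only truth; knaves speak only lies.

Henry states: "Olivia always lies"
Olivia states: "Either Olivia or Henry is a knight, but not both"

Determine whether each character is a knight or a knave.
Henry is a knave.
Olivia is a knight.

Verification:
- Henry (knave) says "Olivia always lies" - this is FALSE (a lie) because Olivia is a knight.
- Olivia (knight) says "Either Olivia or Henry is a knight, but not both" - this is TRUE because Olivia is a knight and Henry is a knave.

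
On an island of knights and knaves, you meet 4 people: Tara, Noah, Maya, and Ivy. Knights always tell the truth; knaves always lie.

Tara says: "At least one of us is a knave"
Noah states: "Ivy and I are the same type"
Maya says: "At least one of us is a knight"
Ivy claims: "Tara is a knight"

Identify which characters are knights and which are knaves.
Tara is a knight.
Noah is a knave.
Maya is a knight.
Ivy is a knight.

Verification:
- Tara (knight) says "At least one of us is a knave" - this is TRUE because Noah is a knave.
- Noah (knave) says "Ivy and I are the same type" - this is FALSE (a lie) because Noah is a knave and Ivy is a knight.
- Maya (knight) says "At least one of us is a knight" - this is TRUE because Tara, Maya, and Ivy are knights.
- Ivy (knight) says "Tara is a knight" - this is TRUE because Tara is a knight.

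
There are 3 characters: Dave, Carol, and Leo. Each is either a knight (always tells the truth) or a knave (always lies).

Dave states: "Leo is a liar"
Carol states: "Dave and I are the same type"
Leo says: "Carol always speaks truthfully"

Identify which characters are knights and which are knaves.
Dave is a knight.
Carol is a knave.
Leo is a knave.

Verification:
- Dave (knight) says "Leo is a liar" - this is TRUE because Leo is a knave.
- Carol (knave) says "Dave and I are the same type" - this is FALSE (a lie) because Carol is a knave and Dave is a knight.
- Leo (knave) says "Carol always speaks truthfully" - this is FALSE (a lie) because Carol is a knave.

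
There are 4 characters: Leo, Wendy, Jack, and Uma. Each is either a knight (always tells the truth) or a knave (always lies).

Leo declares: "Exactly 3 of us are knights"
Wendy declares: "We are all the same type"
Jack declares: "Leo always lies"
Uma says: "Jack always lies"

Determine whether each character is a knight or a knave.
Leo is a knave.
Wendy is a knave.
Jack is a knight.
Uma is a knave.

Verification:
- Leo (knave) says "Exactly 3 of us are knights" - this is FALSE (a lie) because there are 1 knights.
- Wendy (knave) says "We are all the same type" - this is FALSE (a lie) because Jack is a knight and Leo, Wendy, and Uma are knaves.
- Jack (knight) says "Leo always lies" - this is TRUE because Leo is a knave.
- Uma (knave) says "Jack always lies" - this is FALSE (a lie) because Jack is a knight.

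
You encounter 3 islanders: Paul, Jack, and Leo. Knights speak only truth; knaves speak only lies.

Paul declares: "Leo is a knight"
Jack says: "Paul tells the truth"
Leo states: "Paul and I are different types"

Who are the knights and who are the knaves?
Paul is a knave.
Jack is a knave.
Leo is a knave.

Verification:
- Paul (knave) says "Leo is a knight" - this is FALSE (a lie) because Leo is a knave.
- Jack (knave) says "Paul tells the truth" - this is FALSE (a lie) because Paul is a knave.
- Leo (knave) says "Paul and I are different types" - this is FALSE (a lie) because Leo is a knave and Paul is a knave.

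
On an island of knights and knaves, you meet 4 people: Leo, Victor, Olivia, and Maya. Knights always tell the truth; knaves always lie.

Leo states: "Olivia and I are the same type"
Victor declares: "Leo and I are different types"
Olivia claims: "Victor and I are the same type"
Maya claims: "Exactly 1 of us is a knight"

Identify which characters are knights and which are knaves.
Leo is a knave.
Victor is a knight.
Olivia is a knight.
Maya is a knave.

Verification:
- Leo (knave) says "Olivia and I are the same type" - this is FALSE (a lie) because Leo is a knave and Olivia is a knight.
- Victor (knight) says "Leo and I are different types" - this is TRUE because Victor is a knight and Leo is a knave.
- Olivia (knight) says "Victor and I are the same type" - this is TRUE because Olivia is a knight and Victor is a knight.
- Maya (knave) says "Exactly 1 of us is a knight" - this is FALSE (a lie) because there are 2 knights.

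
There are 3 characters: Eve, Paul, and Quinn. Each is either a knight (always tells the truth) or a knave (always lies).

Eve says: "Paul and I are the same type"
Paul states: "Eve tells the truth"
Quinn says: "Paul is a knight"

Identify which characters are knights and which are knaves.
Eve is a knight.
Paul is a knight.
Quinn is a knight.

Verification:
- Eve (knight) says "Paul and I are the same type" - this is TRUE because Eve is a knight and Paul is a knight.
- Paul (knight) says "Eve tells the truth" - this is TRUE because Eve is a knight.
- Quinn (knight) says "Paul is a knight" - this is TRUE because Paul is a knight.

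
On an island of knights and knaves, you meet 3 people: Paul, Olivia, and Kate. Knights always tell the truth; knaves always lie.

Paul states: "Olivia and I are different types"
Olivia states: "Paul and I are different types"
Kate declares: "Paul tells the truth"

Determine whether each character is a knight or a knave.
Paul is a knave.
Olivia is a knave.
Kate is a knave.

Verification:
- Paul (knave) says "Olivia and I are different types" - this is FALSE (a lie) because Paul is a knave and Olivia is a knave.
- Olivia (knave) says "Paul and I are different types" - this is FALSE (a lie) because Olivia is a knave and Paul is a knave.
- Kate (knave) says "Paul tells the truth" - this is FALSE (a lie) because Paul is a knave.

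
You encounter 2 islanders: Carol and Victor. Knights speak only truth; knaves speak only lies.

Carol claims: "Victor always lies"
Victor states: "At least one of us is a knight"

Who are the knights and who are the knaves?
Carol is a knave.
Victor is a knight.

Verification:
- Carol (knave) says "Victor always lies" - this is FALSE (a lie) because Victor is a knight.
- Victor (knight) says "At least one of us is a knight" - this is TRUE because Victor is a knight.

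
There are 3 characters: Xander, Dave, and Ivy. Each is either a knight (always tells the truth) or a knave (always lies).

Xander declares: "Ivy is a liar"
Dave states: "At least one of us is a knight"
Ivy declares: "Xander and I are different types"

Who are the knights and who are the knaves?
Xander is a knave.
Dave is a knight.
Ivy is a knight.

Verification:
- Xander (knave) says "Ivy is a liar" - this is FALSE (a lie) because Ivy is a knight.
- Dave (knight) says "At least one of us is a knight" - this is TRUE because Dave and Ivy are knights.
- Ivy (knight) says "Xander and I are different types" - this is TRUE because Ivy is a knight and Xander is a knave.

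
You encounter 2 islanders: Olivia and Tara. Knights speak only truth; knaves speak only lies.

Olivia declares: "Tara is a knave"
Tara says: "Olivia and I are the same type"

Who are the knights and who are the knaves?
Olivia is a knight.
Tara is a knave.

Verification:
- Olivia (knight) says "Tara is a knave" - this is TRUE because Tara is a knave.
- Tara (knave) says "Olivia and I are the same type" - this is FALSE (a lie) because Tara is a knave and Olivia is a knight.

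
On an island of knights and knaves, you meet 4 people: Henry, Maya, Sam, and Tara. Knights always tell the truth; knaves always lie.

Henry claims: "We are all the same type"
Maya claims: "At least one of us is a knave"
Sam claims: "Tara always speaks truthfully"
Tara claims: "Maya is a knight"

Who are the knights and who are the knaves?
Henry is a knave.
Maya is a knight.
Sam is a knight.
Tara is a knight.

Verification:
- Henry (knave) says "We are all the same type" - this is FALSE (a lie) because Maya, Sam, and Tara are knights and Henry is a knave.
- Maya (knight) says "At least one of us is a knave" - this is TRUE because Henry is a knave.
- Sam (knight) says "Tara always speaks truthfully" - this is TRUE because Tara is a knight.
- Tara (knight) says "Maya is a knight" - this is TRUE because Maya is a knight.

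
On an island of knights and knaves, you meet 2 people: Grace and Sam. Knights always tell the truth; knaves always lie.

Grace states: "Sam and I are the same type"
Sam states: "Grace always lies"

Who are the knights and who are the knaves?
Grace is a knave.
Sam is a knight.

Verification:
- Grace (knave) says "Sam and I are the same type" - this is FALSE (a lie) because Grace is a knave and Sam is a knight.
- Sam (knight) says "Grace always lies" - this is TRUE because Grace is a knave.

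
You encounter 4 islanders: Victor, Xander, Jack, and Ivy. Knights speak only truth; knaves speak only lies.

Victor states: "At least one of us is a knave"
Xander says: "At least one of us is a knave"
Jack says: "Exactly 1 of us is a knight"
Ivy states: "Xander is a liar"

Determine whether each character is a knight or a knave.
Victor is a knight.
Xander is a knight.
Jack is a knave.
Ivy is a knave.

Verification:
- Victor (knight) says "At least one of us is a knave" - this is TRUE because Jack and Ivy are knaves.
- Xander (knight) says "At least one of us is a knave" - this is TRUE because Jack and Ivy are knaves.
- Jack (knave) says "Exactly 1 of us is a knight" - this is FALSE (a lie) because there are 2 knights.
- Ivy (knave) says "Xander is a liar" - this is FALSE (a lie) because Xander is a knight.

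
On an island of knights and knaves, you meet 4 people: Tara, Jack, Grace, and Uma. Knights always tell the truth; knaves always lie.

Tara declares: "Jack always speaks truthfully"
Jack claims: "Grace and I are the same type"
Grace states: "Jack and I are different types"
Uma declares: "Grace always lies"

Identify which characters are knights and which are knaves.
Tara is a knave.
Jack is a knave.
Grace is a knight.
Uma is a knave.

Verification:
- Tara (knave) says "Jack always speaks truthfully" - this is FALSE (a lie) because Jack is a knave.
- Jack (knave) says "Grace and I are the same type" - this is FALSE (a lie) because Jack is a knave and Grace is a knight.
- Grace (knight) says "Jack and I are different types" - this is TRUE because Grace is a knight and Jack is a knave.
- Uma (knave) says "Grace always lies" - this is FALSE (a lie) because Grace is a knight.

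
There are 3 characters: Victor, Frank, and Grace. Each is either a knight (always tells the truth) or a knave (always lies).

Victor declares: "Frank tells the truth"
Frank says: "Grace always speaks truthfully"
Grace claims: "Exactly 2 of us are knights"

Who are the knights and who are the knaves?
Victor is a knave.
Frank is a knave.
Grace is a knave.

Verification:
- Victor (knave) says "Frank tells the truth" - this is FALSE (a lie) because Frank is a knave.
- Frank (knave) says "Grace always speaks truthfully" - this is FALSE (a lie) because Grace is a knave.
- Grace (knave) says "Exactly 2 of us are knights" - this is FALSE (a lie) because there are 0 knights.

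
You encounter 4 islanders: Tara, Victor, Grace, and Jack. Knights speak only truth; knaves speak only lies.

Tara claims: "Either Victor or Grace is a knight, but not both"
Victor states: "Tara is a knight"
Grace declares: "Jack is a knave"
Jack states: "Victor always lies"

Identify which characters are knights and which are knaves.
Tara is a knave.
Victor is a knave.
Grace is a knave.
Jack is a knight.

Verification:
- Tara (knave) says "Either Victor or Grace is a knight, but not both" - this is FALSE (a lie) because Victor is a knave and Grace is a knave.
- Victor (knave) says "Tara is a knight" - this is FALSE (a lie) because Tara is a knave.
- Grace (knave) says "Jack is a knave" - this is FALSE (a lie) because Jack is a knight.
- Jack (knight) says "Victor always lies" - this is TRUE because Victor is a knave.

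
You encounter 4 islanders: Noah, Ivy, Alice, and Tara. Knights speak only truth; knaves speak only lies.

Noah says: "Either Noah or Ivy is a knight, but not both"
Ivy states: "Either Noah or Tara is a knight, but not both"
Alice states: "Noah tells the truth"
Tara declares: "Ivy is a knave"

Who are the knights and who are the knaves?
Noah is a knight.
Ivy is a knave.
Alice is a knight.
Tara is a knight.

Verification:
- Noah (knight) says "Either Noah or Ivy is a knight, but not both" - this is TRUE because Noah is a knight and Ivy is a knave.
- Ivy (knave) says "Either Noah or Tara is a knight, but not both" - this is FALSE (a lie) because Noah is a knight and Tara is a knight.
- Alice (knight) says "Noah tells the truth" - this is TRUE because Noah is a knight.
- Tara (knight) says "Ivy is a knave" - this is TRUE because Ivy is a knave.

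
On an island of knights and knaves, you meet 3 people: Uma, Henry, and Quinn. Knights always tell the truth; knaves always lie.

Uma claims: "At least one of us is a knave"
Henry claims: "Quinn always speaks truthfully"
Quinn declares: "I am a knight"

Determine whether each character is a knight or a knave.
Uma is a knight.
Henry is a knave.
Quinn is a knave.

Verification:
- Uma (knight) says "At least one of us is a knave" - this is TRUE because Henry and Quinn are knaves.
- Henry (knave) says "Quinn always speaks truthfully" - this is FALSE (a lie) because Quinn is a knave.
- Quinn (knave) says "I am a knight" - this is FALSE (a lie) because Quinn is a knave.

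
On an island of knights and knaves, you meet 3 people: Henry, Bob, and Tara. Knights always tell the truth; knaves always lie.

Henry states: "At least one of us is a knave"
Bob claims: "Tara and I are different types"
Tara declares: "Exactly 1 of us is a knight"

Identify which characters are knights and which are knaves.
Henry is a knight.
Bob is a knight.
Tara is a knave.

Verification:
- Henry (knight) says "At least one of us is a knave" - this is TRUE because Tara is a knave.
- Bob (knight) says "Tara and I are different types" - this is TRUE because Bob is a knight and Tara is a knave.
- Tara (knave) says "Exactly 1 of us is a knight" - this is FALSE (a lie) because there are 2 knights.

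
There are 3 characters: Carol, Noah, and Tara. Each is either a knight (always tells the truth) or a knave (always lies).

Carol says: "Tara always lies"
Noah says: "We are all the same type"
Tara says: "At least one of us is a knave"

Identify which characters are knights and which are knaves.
Carol is a knave.
Noah is a knave.
Tara is a knight.

Verification:
- Carol (knave) says "Tara always lies" - this is FALSE (a lie) because Tara is a knight.
- Noah (knave) says "We are all the same type" - this is FALSE (a lie) because Tara is a knight and Carol and Noah are knaves.
- Tara (knight) says "At least one of us is a knave" - this is TRUE because Carol and Noah are knaves.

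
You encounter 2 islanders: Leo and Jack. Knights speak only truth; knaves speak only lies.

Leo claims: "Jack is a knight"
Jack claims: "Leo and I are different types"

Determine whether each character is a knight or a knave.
Leo is a knave.
Jack is a knave.

Verification:
- Leo (knave) says "Jack is a knight" - this is FALSE (a lie) because Jack is a knave.
- Jack (knave) says "Leo and I are different types" - this is FALSE (a lie) because Jack is a knave and Leo is a knave.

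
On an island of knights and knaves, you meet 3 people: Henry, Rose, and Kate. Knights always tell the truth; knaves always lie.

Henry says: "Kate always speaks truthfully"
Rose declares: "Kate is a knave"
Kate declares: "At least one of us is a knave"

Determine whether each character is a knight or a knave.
Henry is a knight.
Rose is a knave.
Kate is a knight.

Verification:
- Henry (knight) says "Kate always speaks truthfully" - this is TRUE because Kate is a knight.
- Rose (knave) says "Kate is a knave" - this is FALSE (a lie) because Kate is a knight.
- Kate (knight) says "At least one of us is a knave" - this is TRUE because Rose is a knave.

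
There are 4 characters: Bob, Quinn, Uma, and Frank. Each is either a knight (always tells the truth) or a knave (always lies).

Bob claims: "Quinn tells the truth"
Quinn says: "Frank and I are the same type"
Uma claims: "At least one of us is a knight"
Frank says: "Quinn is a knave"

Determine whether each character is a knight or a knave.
Bob is a knave.
Quinn is a knave.
Uma is a knight.
Frank is a knight.

Verification:
- Bob (knave) says "Quinn tells the truth" - this is FALSE (a lie) because Quinn is a knave.
- Quinn (knave) says "Frank and I are the same type" - this is FALSE (a lie) because Quinn is a knave and Frank is a knight.
- Uma (knight) says "At least one of us is a knight" - this is TRUE because Uma and Frank are knights.
- Frank (knight) says "Quinn is a knave" - this is TRUE because Quinn is a knave.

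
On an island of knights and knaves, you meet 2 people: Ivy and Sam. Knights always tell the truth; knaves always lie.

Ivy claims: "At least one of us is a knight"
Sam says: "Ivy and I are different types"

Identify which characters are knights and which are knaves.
Ivy is a knave.
Sam is a knave.

Verification:
- Ivy (knave) says "At least one of us is a knight" - this is FALSE (a lie) because no one is a knight.
- Sam (knave) says "Ivy and I are different types" - this is FALSE (a lie) because Sam is a knave and Ivy is a knave.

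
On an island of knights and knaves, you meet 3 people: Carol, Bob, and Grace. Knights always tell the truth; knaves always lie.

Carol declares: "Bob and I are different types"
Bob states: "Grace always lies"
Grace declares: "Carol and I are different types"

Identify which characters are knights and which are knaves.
Carol is a knave.
Bob is a knave.
Grace is a knight.

Verification:
- Carol (knave) says "Bob and I are different types" - this is FALSE (a lie) because Carol is a knave and Bob is a knave.
- Bob (knave) says "Grace always lies" - this is FALSE (a lie) because Grace is a knight.
- Grace (knight) says "Carol and I are different types" - this is TRUE because Grace is a knight and Carol is a knave.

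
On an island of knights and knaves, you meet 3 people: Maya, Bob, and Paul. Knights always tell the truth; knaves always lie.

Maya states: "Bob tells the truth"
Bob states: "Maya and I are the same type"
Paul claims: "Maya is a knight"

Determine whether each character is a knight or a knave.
Maya is a knight.
Bob is a knight.
Paul is a knight.

Verification:
- Maya (knight) says "Bob tells the truth" - this is TRUE because Bob is a knight.
- Bob (knight) says "Maya and I are the same type" - this is TRUE because Bob is a knight and Maya is a knight.
- Paul (knight) says "Maya is a knight" - this is TRUE because Maya is a knight.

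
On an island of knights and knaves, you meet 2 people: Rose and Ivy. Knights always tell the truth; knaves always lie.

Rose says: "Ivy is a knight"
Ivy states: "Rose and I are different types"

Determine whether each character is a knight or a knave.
Rose is a knave.
Ivy is a knave.

Verification:
- Rose (knave) says "Ivy is a knight" - this is FALSE (a lie) because Ivy is a knave.
- Ivy (knave) says "Rose and I are different types" - this is FALSE (a lie) because Ivy is a knave and Rose is a knave.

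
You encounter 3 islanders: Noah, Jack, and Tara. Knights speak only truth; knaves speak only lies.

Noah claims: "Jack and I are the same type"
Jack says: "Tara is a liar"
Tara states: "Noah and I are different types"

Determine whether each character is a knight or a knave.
Noah is a knave.
Jack is a knight.
Tara is a knave.

Verification:
- Noah (knave) says "Jack and I are the same type" - this is FALSE (a lie) because Noah is a knave and Jack is a knight.
- Jack (knight) says "Tara is a liar" - this is TRUE because Tara is a knave.
- Tara (knave) says "Noah and I are different types" - this is FALSE (a lie) because Tara is a knave and Noah is a knave.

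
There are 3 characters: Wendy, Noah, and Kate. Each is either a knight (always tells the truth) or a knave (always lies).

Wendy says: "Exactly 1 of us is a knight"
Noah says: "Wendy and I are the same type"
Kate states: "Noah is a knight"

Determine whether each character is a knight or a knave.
Wendy is a knight.
Noah is a knave.
Kate is a knave.

Verification:
- Wendy (knight) says "Exactly 1 of us is a knight" - this is TRUE because there are 1 knights.
- Noah (knave) says "Wendy and I are the same type" - this is FALSE (a lie) because Noah is a knave and Wendy is a knight.
- Kate (knave) says "Noah is a knight" - this is FALSE (a lie) because Noah is a knave.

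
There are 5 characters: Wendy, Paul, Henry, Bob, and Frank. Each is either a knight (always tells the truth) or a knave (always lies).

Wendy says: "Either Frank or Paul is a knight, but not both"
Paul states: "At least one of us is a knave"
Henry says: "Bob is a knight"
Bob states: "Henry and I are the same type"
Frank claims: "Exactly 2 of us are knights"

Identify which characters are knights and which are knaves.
Wendy is a knight.
Paul is a knight.
Henry is a knight.
Bob is a knight.
Frank is a knave.

Verification:
- Wendy (knight) says "Either Frank or Paul is a knight, but not both" - this is TRUE because Frank is a knave and Paul is a knight.
- Paul (knight) says "At least one of us is a knave" - this is TRUE because Frank is a knave.
- Henry (knight) says "Bob is a knight" - this is TRUE because Bob is a knight.
- Bob (knight) says "Henry and I are the same type" - this is TRUE because Bob is a knight and Henry is a knight.
- Frank (knave) says "Exactly 2 of us are knights" - this is FALSE (a lie) because there are 4 knights.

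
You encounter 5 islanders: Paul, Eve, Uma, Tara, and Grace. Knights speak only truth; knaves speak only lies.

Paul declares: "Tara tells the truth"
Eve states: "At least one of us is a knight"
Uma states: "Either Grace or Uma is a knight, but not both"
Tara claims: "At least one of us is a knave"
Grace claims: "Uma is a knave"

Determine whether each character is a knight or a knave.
Paul is a knight.
Eve is a knight.
Uma is a knight.
Tara is a knight.
Grace is a knave.

Verification:
- Paul (knight) says "Tara tells the truth" - this is TRUE because Tara is a knight.
- Eve (knight) says "At least one of us is a knight" - this is TRUE because Paul, Eve, Uma, and Tara are knights.
- Uma (knight) says "Either Grace or Uma is a knight, but not both" - this is TRUE because Grace is a knave and Uma is a knight.
- Tara (knight) says "At least one of us is a knave" - this is TRUE because Grace is a knave.
- Grace (knave) says "Uma is a knave" - this is FALSE (a lie) because Uma is a knight.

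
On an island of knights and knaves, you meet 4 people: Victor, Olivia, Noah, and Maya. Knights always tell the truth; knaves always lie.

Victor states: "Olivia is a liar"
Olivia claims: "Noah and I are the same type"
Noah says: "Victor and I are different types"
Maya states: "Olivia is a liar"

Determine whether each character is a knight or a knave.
Victor is a knave.
Olivia is a knight.
Noah is a knight.
Maya is a knave.

Verification:
- Victor (knave) says "Olivia is a liar" - this is FALSE (a lie) because Olivia is a knight.
- Olivia (knight) says "Noah and I are the same type" - this is TRUE because Olivia is a knight and Noah is a knight.
- Noah (knight) says "Victor and I are different types" - this is TRUE because Noah is a knight and Victor is a knave.
- Maya (knave) says "Olivia is a liar" - this is FALSE (a lie) because Olivia is a knight.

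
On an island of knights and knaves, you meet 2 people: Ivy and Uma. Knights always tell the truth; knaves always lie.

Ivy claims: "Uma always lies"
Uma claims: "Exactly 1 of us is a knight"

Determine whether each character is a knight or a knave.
Ivy is a knave.
Uma is a knight.

Verification:
- Ivy (knave) says "Uma always lies" - this is FALSE (a lie) because Uma is a knight.
- Uma (knight) says "Exactly 1 of us is a knight" - this is TRUE because there are 1 knights.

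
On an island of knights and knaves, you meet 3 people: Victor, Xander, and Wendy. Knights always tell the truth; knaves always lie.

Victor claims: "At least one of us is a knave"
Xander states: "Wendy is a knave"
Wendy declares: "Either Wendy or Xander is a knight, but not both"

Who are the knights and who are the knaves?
Victor is a knight.
Xander is a knave.
Wendy is a knight.

Verification:
- Victor (knight) says "At least one of us is a knave" - this is TRUE because Xander is a knave.
- Xander (knave) says "Wendy is a knave" - this is FALSE (a lie) because Wendy is a knight.
- Wendy (knight) says "Either Wendy or Xander is a knight, but not both" - this is TRUE because Wendy is a knight and Xander is a knave.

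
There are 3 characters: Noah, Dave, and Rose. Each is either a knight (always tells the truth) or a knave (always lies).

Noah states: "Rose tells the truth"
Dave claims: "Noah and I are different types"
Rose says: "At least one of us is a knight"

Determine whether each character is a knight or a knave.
Noah is a knave.
Dave is a knave.
Rose is a knave.

Verification:
- Noah (knave) says "Rose tells the truth" - this is FALSE (a lie) because Rose is a knave.
- Dave (knave) says "Noah and I are different types" - this is FALSE (a lie) because Dave is a knave and Noah is a knave.
- Rose (knave) says "At least one of us is a knight" - this is FALSE (a lie) because no one is a knight.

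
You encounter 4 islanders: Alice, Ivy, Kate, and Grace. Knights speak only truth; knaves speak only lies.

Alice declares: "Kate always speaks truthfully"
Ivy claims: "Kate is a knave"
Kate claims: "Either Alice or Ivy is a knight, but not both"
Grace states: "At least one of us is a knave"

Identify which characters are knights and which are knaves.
Alice is a knight.
Ivy is a knave.
Kate is a knight.
Grace is a knight.

Verification:
- Alice (knight) says "Kate always speaks truthfully" - this is TRUE because Kate is a knight.
- Ivy (knave) says "Kate is a knave" - this is FALSE (a lie) because Kate is a knight.
- Kate (knight) says "Either Alice or Ivy is a knight, but not both" - this is TRUE because Alice is a knight and Ivy is a knave.
- Grace (knight) says "At least one of us is a knave" - this is TRUE because Ivy is a knave.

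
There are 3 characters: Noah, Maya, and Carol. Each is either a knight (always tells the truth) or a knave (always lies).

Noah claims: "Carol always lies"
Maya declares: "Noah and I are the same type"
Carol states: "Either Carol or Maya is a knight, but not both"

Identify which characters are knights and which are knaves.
Noah is a knight.
Maya is a knave.
Carol is a knave.

Verification:
- Noah (knight) says "Carol always lies" - this is TRUE because Carol is a knave.
- Maya (knave) says "Noah and I are the same type" - this is FALSE (a lie) because Maya is a knave and Noah is a knight.
- Carol (knave) says "Either Carol or Maya is a knight, but not both" - this is FALSE (a lie) because Carol is a knave and Maya is a knave.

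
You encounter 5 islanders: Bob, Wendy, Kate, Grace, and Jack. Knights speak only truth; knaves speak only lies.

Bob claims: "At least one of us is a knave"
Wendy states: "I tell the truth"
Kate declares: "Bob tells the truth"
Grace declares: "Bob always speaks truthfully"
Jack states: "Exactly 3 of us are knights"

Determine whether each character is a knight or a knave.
Bob is a knight.
Wendy is a knight.
Kate is a knight.
Grace is a knight.
Jack is a knave.

Verification:
- Bob (knight) says "At least one of us is a knave" - this is TRUE because Jack is a knave.
- Wendy (knight) says "I tell the truth" - this is TRUE because Wendy is a knight.
- Kate (knight) says "Bob tells the truth" - this is TRUE because Bob is a knight.
- Grace (knight) says "Bob always speaks truthfully" - this is TRUE because Bob is a knight.
- Jack (knave) says "Exactly 3 of us are knights" - this is FALSE (a lie) because there are 4 knights.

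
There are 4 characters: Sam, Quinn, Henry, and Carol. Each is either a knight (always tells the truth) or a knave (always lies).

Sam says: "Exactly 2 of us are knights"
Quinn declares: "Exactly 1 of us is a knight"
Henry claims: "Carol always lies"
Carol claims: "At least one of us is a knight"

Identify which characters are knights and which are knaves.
Sam is a knight.
Quinn is a knave.
Henry is a knave.
Carol is a knight.

Verification:
- Sam (knight) says "Exactly 2 of us are knights" - this is TRUE because there are 2 knights.
- Quinn (knave) says "Exactly 1 of us is a knight" - this is FALSE (a lie) because there are 2 knights.
- Henry (knave) says "Carol always lies" - this is FALSE (a lie) because Carol is a knight.
- Carol (knight) says "At least one of us is a knight" - this is TRUE because Sam and Carol are knights.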